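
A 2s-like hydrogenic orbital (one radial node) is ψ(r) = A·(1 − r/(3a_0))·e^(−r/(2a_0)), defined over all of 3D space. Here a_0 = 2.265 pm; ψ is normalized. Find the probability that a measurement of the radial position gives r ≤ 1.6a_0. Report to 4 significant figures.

P = ∫ |ψ|² 4πr² dr over r ≤ 1.6a_0.
The full normalization integral is A²·[8·π·a_0^3/3] = 1, fixing A².
In terms of u = r/a_0 (A², 4π and the length scale all cancel between numerator and denominator), P = [∫_{0}^{1.6} u^2·(1 - u/3)^2·e^(-u) du] / [∫_{0}^{∞} u^2·(1 - u/3)^2·e^(-u) du].
With ∫ u^2·(1 - u/3)^2·e^(-u) du = (-u^4 + 2·u^3 - 3·u^2 - 6·u - 6)·e^(-u)/9 + C, the region integral is ≈ 0.181182 and the full one is 2/3.
This evaluates to P = 0.27177.

P ≈ 0.2718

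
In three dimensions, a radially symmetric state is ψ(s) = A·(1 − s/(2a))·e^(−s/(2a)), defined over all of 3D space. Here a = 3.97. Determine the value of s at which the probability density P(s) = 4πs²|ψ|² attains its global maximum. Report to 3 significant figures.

s ≈ 20.8

Set d/ds [P(s) = 4πs²|ψ|²] = 0 and solve for s > 0.
Solving yields s = a·(√(5) + 3).
With a = 3.97, the most probable radial distance is 20.79.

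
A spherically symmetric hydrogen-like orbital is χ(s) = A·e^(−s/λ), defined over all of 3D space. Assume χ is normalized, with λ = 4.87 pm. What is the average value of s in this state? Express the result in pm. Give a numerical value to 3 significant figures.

⟨s⟩ ≈ 7.31 pm

By definition ⟨s⟩ = ∫ s |χ(s)|² 4πs² ds.
With ∫₀^∞ s^3 e^(−αs) ds = 3!/α^4, since the A² factors cancel between numerator and denominator, ⟨s⟩ = 3·λ/2.
Putting λ = 4.87 gives 7.305.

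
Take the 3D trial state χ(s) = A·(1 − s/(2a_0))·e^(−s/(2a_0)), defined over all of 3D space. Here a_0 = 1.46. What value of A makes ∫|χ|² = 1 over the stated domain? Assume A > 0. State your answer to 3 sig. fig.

A ≈ 0.113

Normalization requires ∫|χ|² 4πs² ds = 1, integrated from 0 to ∞.
The integral (without the A² prefactor) comes out to 8·π·a_0^3.
Setting this equal to 1 gives A² = 1/(8·π·a_0^3).
With a_0 = 1.46: A² = 0.01279 and A = 0.1131.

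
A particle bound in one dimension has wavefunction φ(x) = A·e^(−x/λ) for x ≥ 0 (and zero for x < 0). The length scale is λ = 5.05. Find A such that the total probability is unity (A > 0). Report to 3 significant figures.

A ≈ 0.629

Require ∫ |φ|² dx = 1 over the whole domain.
Recall ∫₀^∞ x^m e^(−x/β) dx = m!·β^(m+1), with φ = A·e^(−x/λ), the integral evaluates to A²·[λ/2].
Plugging in λ = 5.05 yields A = 0.6293.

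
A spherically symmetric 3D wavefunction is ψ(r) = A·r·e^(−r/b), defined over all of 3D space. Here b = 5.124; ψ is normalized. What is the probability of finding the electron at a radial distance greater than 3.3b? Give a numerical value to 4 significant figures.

P ≈ 0.2127

Integrate the radial probability density 4πr²|ψ|² over r > 3.3b.
A² is fixed by ∫₀^∞ 4πr²|ψ|² dr = 1, i.e. A² = (3·π·b^5)^(−1).
Let u = r/b; then A², 4π and the length scale all cancel, so P = ∫_{3.3}^{∞} u^4·e^(-2·u) du ÷ ∫_{0}^{∞} u^4·e^(-2·u) du.
With ∫ u^4·e^(-2·u) du = -(u^4/2 + u^3 + 3·u^2/2 + 3·u/2 + 3/4)·e^(-2·u) + C, the region integral is ≈ 0.159528 and the full one is 3/4.
This evaluates to P = 0.21270.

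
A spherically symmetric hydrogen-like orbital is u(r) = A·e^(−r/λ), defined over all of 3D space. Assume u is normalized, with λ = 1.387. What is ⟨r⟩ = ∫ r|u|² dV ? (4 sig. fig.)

⟨r⟩ ≈ 2.081

⟨r⟩ = ∫ r |u|² 4πr² dr over the full domain.
Recall ∫₀^∞ r^m e^(−r/β) dr = m!·β^(m+1), the ratio of the moment integral to the normalization integral gives ⟨r⟩ = 3·λ/2.
Putting λ = 1.387 gives 2.0805.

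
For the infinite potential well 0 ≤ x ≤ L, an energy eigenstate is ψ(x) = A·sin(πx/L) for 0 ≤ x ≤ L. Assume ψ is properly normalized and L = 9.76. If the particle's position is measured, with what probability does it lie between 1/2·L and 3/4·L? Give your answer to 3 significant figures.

P ≈ 0.409

The probability is P = ∫ |ψ|² dx over [1/2·L, 3/4·L].
Since A² = 1/(L/2), this is the region integral divided by the full normalization integral.
In terms of u = x/L (A² and the length scale cancel between numerator and denominator), P = [∫_{1/2}^{3/4} sin(π·u)^2 du] / [∫_{0}^{1} sin(π·u)^2 du].
Using ∫ sin(π·u)^2 du = u/2 - sin(2·π·u)/(4·π), the numerator is 1/(4·π) + 1/8 and the denominator is 1/2.
The result is P = (2 + π)/(4·π).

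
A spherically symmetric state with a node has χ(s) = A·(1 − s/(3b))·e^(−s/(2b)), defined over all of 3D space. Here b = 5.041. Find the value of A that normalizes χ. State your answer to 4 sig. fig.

A ≈ 0.03053

The normalization condition is ∫|χ|² 4πs² ds = 1 from 0 to ∞.
With χ = A·(1 − s/(3b))·e^(−s/(2b)), the integral evaluates to A²·[8·π·b^3/3].
Hence A² = 1/[8·π·b^3/3].
With b = 5.041: A² = 0.00093182 and A = 0.030526.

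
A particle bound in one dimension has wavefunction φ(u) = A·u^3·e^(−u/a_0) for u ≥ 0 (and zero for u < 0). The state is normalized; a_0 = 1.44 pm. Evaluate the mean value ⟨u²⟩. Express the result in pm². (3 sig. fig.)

⟨u^2⟩ ≈ 29.0 pm^2

⟨u²⟩ = ∫ u^2 |φ|² du over the full domain.
Evaluating both integrals, ⟨u²⟩ = 14·a_0^2.
Putting a_0 = 1.44 gives 29.03.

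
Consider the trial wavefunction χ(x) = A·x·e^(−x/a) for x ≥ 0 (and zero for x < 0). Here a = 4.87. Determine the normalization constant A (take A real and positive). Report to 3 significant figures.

A ≈ 0.186

Normalization requires ∫|χ|² dx = 1, integrated from 0 to ∞.
With ∫₀^∞ x^2 e^(−αx) dx = 2!/α^3, with χ = A·x·e^(−x/a), the integral evaluates to A²·[a^3/4].
Plugging in a = 4.87 yields A = 0.1861.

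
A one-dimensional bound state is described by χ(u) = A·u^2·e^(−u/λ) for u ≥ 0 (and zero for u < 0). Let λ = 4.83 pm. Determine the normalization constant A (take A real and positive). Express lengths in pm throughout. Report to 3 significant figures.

A ≈ 0.0225 pm^(-5/2)

Require ∫ |χ|² du = 1 over the whole domain.
With ∫₀^∞ u^4 e^(−αu) du = 4!/α^5, the integral (without the A² prefactor) comes out to 3·λ^5/4.
Substituting λ = 4.83 gives A² = 0.0005072, so A = 0.02252.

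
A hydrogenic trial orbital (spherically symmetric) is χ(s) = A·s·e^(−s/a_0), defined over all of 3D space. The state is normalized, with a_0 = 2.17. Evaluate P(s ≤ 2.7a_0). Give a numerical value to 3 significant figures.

With dV = 4πs²ds, the probability is ∫|χ|² dV over s ≤ 2.7a_0.
The full normalization integral is A²·[3·π·a_0^5] = 1, fixing A².
In terms of u = s/a_0 (A², 4π and the length scale all cancel between numerator and denominator), P = [∫_{0}^{2.7} u^4·e^(-2·u) du] / [∫_{0}^{∞} u^4·e^(-2·u) du].
With ∫ u^4·e^(-2·u) du = -(u^4/2 + u^3 + 3·u^2/2 + 3·u/2 + 3/4)·e^(-2·u) + C, the region integral is ≈ 0.47002 and the full one is 3/4.
The region integral divided by the full integral gives P = 0.6267.

P ≈ 0.627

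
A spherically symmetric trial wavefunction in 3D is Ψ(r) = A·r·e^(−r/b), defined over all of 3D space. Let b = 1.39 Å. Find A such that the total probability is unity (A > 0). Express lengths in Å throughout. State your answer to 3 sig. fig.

Require ∫ |Ψ|² 4πr² dr = 1 over the whole domain.
(Spherical symmetry: dV = 4πr² dr.)
Using ∫₀^∞ rⁿ e^(−αr) dr = n!/αⁿ⁺¹, with Ψ = A·r·e^(−r/b), the integral evaluates to A²·[3·π·b^5].
Hence A² = 1/[3·π·b^5].
Plugging in b = 1.39 yields A = 0.1430.

A ≈ 0.143 Å^(-5/2)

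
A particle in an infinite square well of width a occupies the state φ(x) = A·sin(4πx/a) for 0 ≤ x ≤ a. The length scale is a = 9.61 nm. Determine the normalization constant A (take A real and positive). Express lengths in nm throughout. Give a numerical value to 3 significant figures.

Normalization requires ∫|φ|² dx = 1, integrated from 0 to a.
Using sin²θ = (1 − cos 2θ)/2, ∫|φ|² dx = A²·(a/2).
Hence A² = 1/[a/2].
Substituting a = 9.61 gives A² = 0.2081, so A = 0.4562.

A ≈ 0.456 nm^(-1/2)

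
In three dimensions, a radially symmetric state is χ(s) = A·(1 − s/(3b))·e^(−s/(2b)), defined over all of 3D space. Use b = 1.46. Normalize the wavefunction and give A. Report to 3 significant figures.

We need A² ∫|f|² 4πs² ds = 1, taking the integral from 0 to ∞.
In 3D with spherical symmetry the volume element is 4πs² ds.
With χ = A·(1 − s/(3b))·e^(−s/(2b)), the integral evaluates to A²·[8·π·b^3/3].
Hence A² = 1/[8·π·b^3/3].
Substituting b = 1.46 gives A² = 0.03836, so A = 0.1958.

A ≈ 0.196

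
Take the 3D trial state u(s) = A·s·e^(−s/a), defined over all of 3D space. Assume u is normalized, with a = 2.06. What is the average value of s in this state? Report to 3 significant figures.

By definition ⟨s⟩ = ∫ s |u(s)|² 4πs² ds.
The ratio of the moment integral to the normalization integral gives ⟨s⟩ = 5·a/2.
Putting a = 2.06 gives 5.150.

⟨s⟩ ≈ 5.15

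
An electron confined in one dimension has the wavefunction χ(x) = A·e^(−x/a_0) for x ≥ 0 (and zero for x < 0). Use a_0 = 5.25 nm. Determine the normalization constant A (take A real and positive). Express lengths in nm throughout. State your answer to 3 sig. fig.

A ≈ 0.617 nm^(-1/2)

Require ∫ |χ|² dx = 1 over the whole domain.
With ∫₀^∞ x^0 e^(−αx) dx = 0!/α^1, with χ = A·e^(−x/a_0), the integral evaluates to A²·[a_0/2].
Hence A² = 1/[a_0/2].
Plugging in a_0 = 5.25 yields A = 0.6172.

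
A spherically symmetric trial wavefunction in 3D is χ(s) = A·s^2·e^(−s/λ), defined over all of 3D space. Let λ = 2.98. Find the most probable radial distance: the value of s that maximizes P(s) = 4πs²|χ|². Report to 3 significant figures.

The maximum of P(s) = 4πs²|χ|² occurs where its derivative vanishes.
Solving yields s = 3·λ.
With λ = 2.98, the most probable radial distance is 8.940.

s ≈ 8.94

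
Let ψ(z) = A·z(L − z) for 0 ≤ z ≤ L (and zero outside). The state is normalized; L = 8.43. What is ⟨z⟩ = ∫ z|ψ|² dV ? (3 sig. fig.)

The expectation value is the |ψ|²-weighted average of z: ∫ z|ψ|² dz.
Expanding the polynomial and integrating term by term, since the A² factors cancel between numerator and denominator, ⟨z⟩ = L/2.
With L = 8.43, ⟨z⟩ = 4.215.

⟨z⟩ ≈ 4.22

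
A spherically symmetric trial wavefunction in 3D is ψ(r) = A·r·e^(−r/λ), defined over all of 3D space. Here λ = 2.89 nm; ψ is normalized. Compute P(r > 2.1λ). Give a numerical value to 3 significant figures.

With dV = 4πr²dr, the probability is ∫|ψ|² dV over r > 2.1λ.
Normalization gives A² = 1/(3·π·λ^5).
In terms of u = r/λ (A², 4π and the length scale all cancel between numerator and denominator), P = [∫_{2.1}^{∞} u^4·e^(-2·u) du] / [∫_{0}^{∞} u^4·e^(-2·u) du].
Using ∫ u^4·e^(-2·u) du = -(u^4/2 + u^3 + 3·u^2/2 + 3·u/2 + 3/4)·e^(-2·u), the numerator is ≈ 0.44237 and the denominator is 3/4.
This evaluates to P = 0.5898.

P ≈ 0.590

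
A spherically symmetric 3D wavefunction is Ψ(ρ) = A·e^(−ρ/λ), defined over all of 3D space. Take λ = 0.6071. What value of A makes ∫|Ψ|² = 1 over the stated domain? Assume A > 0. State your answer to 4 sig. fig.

We need A² ∫|f|² 4πρ² dρ = 1, taking the integral from 0 to ∞.
The angular integral contributes 4π, leaving ∫₀^∞ ρ²|Ψ|² dρ.
Recall ∫₀^∞ ρ^m e^(−ρ/β) dρ = m!·β^(m+1), ∫|Ψ|² 4πρ² dρ = A²·(π·λ^3).
So A² = (π·λ^3)^(−1).
With λ = 0.6071: A² = 1.4226 and A = 1.1927.

A ≈ 1.193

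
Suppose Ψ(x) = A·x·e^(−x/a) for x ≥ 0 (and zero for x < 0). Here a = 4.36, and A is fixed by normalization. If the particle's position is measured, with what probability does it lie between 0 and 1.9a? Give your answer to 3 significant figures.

P ≈ 0.731

P = ∫_{0}^{1.9a} |Ψ(x)|² dx.
The normalization integral ∫|Ψ|²dx over the whole domain equals a^3/4·A², and A² cancels in the ratio.
Substituting u = x/a, A² and the length scale cancel in the ratio: P = ∫_{0}^{1.9} u^2·e^(-2·u) du / ∫_{0}^{∞} u^2·e^(-2·u) du.
Using ∫ u^2·e^(-2·u) du = -(2·u^2 + 2·u + 1)·e^(-2·u)/4, the numerator is 1/4 - 601·e^(-19/5)/200 and the denominator is 1/4.
The result is P = 0.7311.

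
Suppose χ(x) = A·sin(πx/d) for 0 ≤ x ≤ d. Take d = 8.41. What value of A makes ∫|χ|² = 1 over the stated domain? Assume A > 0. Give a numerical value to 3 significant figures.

A ≈ 0.488

Normalization requires ∫|χ|² dx = 1, integrated from 0 to d.
The integral (without the A² prefactor) comes out to d/2.
Setting this equal to 1 gives A² = 1/(d/2).
Substituting d = 8.41 gives A² = 0.2378, so A = 0.4877.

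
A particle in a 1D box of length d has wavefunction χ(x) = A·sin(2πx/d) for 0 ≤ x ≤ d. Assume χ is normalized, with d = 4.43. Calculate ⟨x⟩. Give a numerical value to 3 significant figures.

The expectation value is the |χ|²-weighted average of x: ∫ x|χ|² dx.
Using sin²θ = (1 − cos 2θ)/2, evaluating both integrals, ⟨x⟩ = d/2.
With d = 4.43, ⟨x⟩ = 2.215.

⟨x⟩ ≈ 2.22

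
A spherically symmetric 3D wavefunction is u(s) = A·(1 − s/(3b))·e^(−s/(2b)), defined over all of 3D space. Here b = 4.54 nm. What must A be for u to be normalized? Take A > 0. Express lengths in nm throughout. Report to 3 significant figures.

We need A² ∫|f|² 4πs² ds = 1, taking the integral from 0 to ∞.
In 3D with spherical symmetry the volume element is 4πs² ds.
With ∫₀^∞ s^4 e^(−αs) ds = 4!/α^5, ∫|u|² 4πs² ds = A²·(8·π·b^3/3).
Hence A² = 1/[8·π·b^3/3].
With b = 4.54: A² = 0.001276 and A = 0.03572.

A ≈ 0.0357 nm^(-3/2)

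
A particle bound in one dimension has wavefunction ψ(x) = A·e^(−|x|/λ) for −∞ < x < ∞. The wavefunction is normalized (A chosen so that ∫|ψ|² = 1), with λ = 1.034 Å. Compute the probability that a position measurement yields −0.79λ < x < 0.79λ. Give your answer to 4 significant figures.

P = ∫_{−0.79λ}^{0.79λ} |ψ(x)|² dx.
Since A² = 1/(λ), this is the region integral divided by the full normalization integral.
Both integrals are even about x = 0, so only the x ≥ 0 halves are needed (the factors of 2 cancel). Let u = x/λ; then A² and the length scale cancel, so P = ∫_{0}^{0.79} e^(-2·u) du ÷ ∫_{0}^{∞} e^(-2·u) du.
An antiderivative of e^(-2·u) is -e^(-2·u)/2; evaluating from 0 to 0.79 gives 1/2 - e^(-79/50)/2, while the full integral is 1/2.
Evaluating gives P = 0.79402.

P ≈ 0.7940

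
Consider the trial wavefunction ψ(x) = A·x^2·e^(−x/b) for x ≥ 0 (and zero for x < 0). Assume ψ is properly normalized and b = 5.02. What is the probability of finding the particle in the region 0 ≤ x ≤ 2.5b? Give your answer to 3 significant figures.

P ≈ 0.560

The probability is P = ∫ |ψ|² dx over [0, 2.5b].
With A² fixed by ∫|ψ|² = 1, i.e. A² = (3·b^5/4)^(−1), substitute and integrate.
Substituting u = x/b, A² and the length scale cancel in the ratio: P = ∫_{0}^{2.5} u^4·e^(-2·u) du / ∫_{0}^{∞} u^4·e^(-2·u) du.
With ∫ u^4·e^(-2·u) du = -(u^4/2 + u^3 + 3·u^2/2 + 3·u/2 + 3/4)·e^(-2·u) + C, the region integral is 3/4 - 1569·e^(-5)/32 and the full one is 3/4.
This works out to P = 0.5595.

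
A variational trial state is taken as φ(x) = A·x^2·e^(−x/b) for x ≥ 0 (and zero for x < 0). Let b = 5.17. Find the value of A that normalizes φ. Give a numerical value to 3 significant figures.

A ≈ 0.0190

Require ∫ |φ|² dx = 1 over the whole domain.
∫|φ|² dx = A²·(3·b^5/4).
Hence A² = 1/[3·b^5/4].
Substituting b = 5.17 gives A² = 0.0003610, so A = 0.01900.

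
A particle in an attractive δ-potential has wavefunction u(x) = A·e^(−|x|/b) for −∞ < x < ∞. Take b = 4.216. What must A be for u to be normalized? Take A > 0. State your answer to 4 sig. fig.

Require ∫ |u|² dx = 1 over the whole domain.
The integral (without the A² prefactor) comes out to b.
Plugging in b = 4.216 yields A = 0.48702.

A ≈ 0.4870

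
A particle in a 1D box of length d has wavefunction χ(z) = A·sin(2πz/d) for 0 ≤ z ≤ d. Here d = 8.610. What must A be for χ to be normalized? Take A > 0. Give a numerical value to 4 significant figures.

Require ∫ |χ|² dz = 1 over the whole domain.
With ∫₀^d sin²(nπz/d) dz = d/2, the integral (without the A² prefactor) comes out to d/2.
Setting this equal to 1 gives A² = 1/(d/2).
Substituting d = 8.610 gives A² = 0.23229, so A = 0.48196.

A ≈ 0.4820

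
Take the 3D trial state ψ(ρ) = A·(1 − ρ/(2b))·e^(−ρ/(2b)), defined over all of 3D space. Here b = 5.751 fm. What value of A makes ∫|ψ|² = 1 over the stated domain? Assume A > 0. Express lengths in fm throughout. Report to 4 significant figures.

Require ∫ |ψ|² 4πρ² dρ = 1 over the whole domain.
In 3D with spherical symmetry the volume element is 4πρ² dρ.
Carrying out the integral gives A² · 8·π·b^3.
Setting this equal to 1 gives A² = 1/(8·π·b^3).
Substituting b = 5.751 gives A² = 0.00020918, so A = 0.014463.

A ≈ 0.01446 fm^(-3/2)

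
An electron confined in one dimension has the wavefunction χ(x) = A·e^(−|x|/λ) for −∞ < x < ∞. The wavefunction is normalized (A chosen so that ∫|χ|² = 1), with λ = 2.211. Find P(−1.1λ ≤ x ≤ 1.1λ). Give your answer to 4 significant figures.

|χ|² is the probability density, so P = ∫_{−1.1λ}^{1.1λ} |χ|² dx.
With A² fixed by ∫|χ|² = 1, i.e. A² = (λ)^(−1), substitute and integrate.
By symmetry take twice the x ≥ 0 contribution in numerator and denominator; the 2's cancel. Let u = x/λ; then A² and the length scale cancel, so P = ∫_{0}^{1.1} e^(-2·u) du ÷ ∫_{0}^{∞} e^(-2·u) du.
With ∫ e^(-2·u) du = -e^(-2·u)/2 + C, the region integral is 1/2 - e^(-11/5)/2 and the full one is 1/2.
The result is P = 0.88920.

P ≈ 0.8892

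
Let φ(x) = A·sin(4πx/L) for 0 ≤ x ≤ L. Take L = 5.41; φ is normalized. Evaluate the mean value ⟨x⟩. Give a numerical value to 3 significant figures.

⟨x⟩ ≈ 2.71

⟨x⟩ = ∫ x |φ|² dx over the full domain.
With ∫₀^L sin²(nπx/L) dx = L/2, since the A² factors cancel between numerator and denominator, ⟨x⟩ = L/2.
With L = 5.41, ⟨x⟩ = 2.705.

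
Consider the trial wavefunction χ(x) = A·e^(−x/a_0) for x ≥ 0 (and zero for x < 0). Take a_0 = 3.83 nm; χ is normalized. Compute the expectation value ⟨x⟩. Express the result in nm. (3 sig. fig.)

⟨x⟩ = ∫ x |χ|² dx over the full domain.
Using ∫₀^∞ xⁿ e^(−αx) dx = n!/αⁿ⁺¹, evaluating both integrals, ⟨x⟩ = a_0/2.
Putting a_0 = 3.83 gives 1.915.

⟨x⟩ ≈ 1.92 nm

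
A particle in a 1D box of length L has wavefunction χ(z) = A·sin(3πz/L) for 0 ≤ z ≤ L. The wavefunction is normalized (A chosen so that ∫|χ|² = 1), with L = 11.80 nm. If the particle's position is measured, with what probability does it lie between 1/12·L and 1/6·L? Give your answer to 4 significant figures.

P ≈ 0.1364

|χ|² is the probability density, so P = ∫_{1/12·L}^{1/6·L} |χ|² dz.
Since A² = 1/(L/2), this is the region integral divided by the full normalization integral.
Substituting u = z/L, A² and the length scale cancel in the ratio: P = ∫_{1/12}^{1/6} sin(3·π·u)^2 du / ∫_{0}^{1} sin(3·π·u)^2 du.
Using ∫ sin(3·π·u)^2 du = u/2 - sin(6·π·u)/(12·π), the numerator is 1/(12·π) + 1/24 and the denominator is 1/2.
This works out to P = (2 + π)/(12·π).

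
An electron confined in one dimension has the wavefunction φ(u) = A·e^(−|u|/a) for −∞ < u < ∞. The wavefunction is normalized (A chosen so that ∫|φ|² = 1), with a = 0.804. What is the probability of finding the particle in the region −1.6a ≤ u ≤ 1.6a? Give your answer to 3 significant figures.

P = ∫_{−1.6a}^{1.6a} |φ(u)|² du.
Since A² = 1/(a), this is the region integral divided by the full normalization integral.
By symmetry take twice the u ≥ 0 contribution in numerator and denominator; the 2's cancel. Substituting t = u/a, A² and the length scale cancel in the ratio: P = ∫_{0}^{1.6} e^(-2·t) dt / ∫_{0}^{∞} e^(-2·t) dt.
Using ∫ e^(-2·t) dt = -e^(-2·t)/2, the numerator is 1/2 - e^(-16/5)/2 and the denominator is 1/2.
This works out to P = 0.9592.

P ≈ 0.959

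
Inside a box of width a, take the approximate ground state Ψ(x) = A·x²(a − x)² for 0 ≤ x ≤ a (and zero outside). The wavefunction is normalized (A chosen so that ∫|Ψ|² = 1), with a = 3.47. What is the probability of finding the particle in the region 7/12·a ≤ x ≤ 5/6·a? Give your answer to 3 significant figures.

P ≈ 0.293

P = ∫_{7/12·a}^{5/6·a} |Ψ(x)|² dx.
The normalization integral ∫|Ψ|²dx over the whole domain equals a^9/630·A², and A² cancels in the ratio.
Substituting u = x/a, A² and the length scale cancel in the ratio: P = ∫_{7/12}^{5/6} u^4·(1 - u)^4 du / ∫_{0}^{1} u^4·(1 - u)^4 du.
An antiderivative of u^4·(1 - u)^4 is u^5·(70·u^4 - 315·u^3 + 540·u^2 - 420·u + 126)/630; evaluating from 7/12 to 5/6 gives ≈ 0.00046568, while the full integral is 1/630.
The result is P = 0.2934.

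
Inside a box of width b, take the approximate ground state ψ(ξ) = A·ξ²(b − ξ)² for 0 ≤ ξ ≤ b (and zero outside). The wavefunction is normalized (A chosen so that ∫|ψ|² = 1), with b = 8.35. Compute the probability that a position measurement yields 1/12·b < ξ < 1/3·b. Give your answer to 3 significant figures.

The probability is P = ∫ |ψ|² dξ over [1/12·b, 1/3·b].
The normalization integral ∫|ψ|²dξ over the whole domain equals b^9/630·A², and A² cancels in the ratio.
Substituting u = ξ/b, A² and the length scale cancel in the ratio: P = ∫_{1/12}^{1/3} u^4·(1 - u)^4 du / ∫_{0}^{1} u^4·(1 - u)^4 du.
Using ∫ u^4·(1 - u)^4 du = u^5·(70·u^4 - 315·u^3 + 540·u^2 - 420·u + 126)/630, the numerator is ≈ 0.00022931 and the denominator is 1/630.
Evaluating gives P = 0.1445.

P ≈ 0.144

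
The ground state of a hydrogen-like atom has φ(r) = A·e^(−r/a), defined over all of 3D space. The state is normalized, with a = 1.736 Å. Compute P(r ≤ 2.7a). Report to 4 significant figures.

P ≈ 0.9052

P = ∫ |φ|² 4πr² dr over r ≤ 2.7a.
The full normalization integral is A²·[π·a^3] = 1, fixing A².
In terms of u = r/a (A², 4π and the length scale all cancel between numerator and denominator), P = [∫_{0}^{2.7} u^2·e^(-2·u) du] / [∫_{0}^{∞} u^2·e^(-2·u) du].
With ∫ u^2·e^(-2·u) du = -(2·u^2 + 2·u + 1)·e^(-2·u)/4 + C, the region integral is 1/4 - 1049·e^(-27/5)/200 and the full one is 1/4.
Taking the ratio yields P = 0.90524.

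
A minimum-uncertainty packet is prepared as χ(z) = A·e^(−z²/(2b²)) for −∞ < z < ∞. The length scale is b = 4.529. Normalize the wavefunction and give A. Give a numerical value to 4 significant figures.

Normalization requires ∫|χ|² dz = 1, integrated from −∞ to ∞.
Carrying out the integral gives A² · √(π)·b.
Hence A² = 1/[√(π)·b].
Plugging in b = 4.529 yields A = 0.35295.

A ≈ 0.3529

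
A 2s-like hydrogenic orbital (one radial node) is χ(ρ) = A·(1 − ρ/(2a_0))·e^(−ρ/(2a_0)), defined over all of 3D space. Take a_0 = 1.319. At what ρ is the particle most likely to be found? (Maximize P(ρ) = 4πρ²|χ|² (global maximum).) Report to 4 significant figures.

ρ ≈ 6.906

The maximum of P(ρ) = 4πρ²|χ|² occurs where its derivative vanishes.
Solving yields ρ = a_0·(√(5) + 3).
With a_0 = 1.319, the most probable radial distance is 6.9064.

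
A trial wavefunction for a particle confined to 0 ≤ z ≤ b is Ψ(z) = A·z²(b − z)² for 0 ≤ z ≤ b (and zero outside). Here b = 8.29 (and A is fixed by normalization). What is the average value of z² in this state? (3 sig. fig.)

⟨z²⟩ = ∫ z^2 |Ψ|² dz over the full domain.
Expanding the polynomial and integrating term by term, the ratio of the moment integral to the normalization integral gives ⟨z²⟩ = 3·b^2/11.
With b = 8.29, ⟨z^2⟩ = 18.74.

⟨z^2⟩ ≈ 18.7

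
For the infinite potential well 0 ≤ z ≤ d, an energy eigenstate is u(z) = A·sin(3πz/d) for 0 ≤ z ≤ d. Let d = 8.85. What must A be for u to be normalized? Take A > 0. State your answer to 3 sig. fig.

We need A² ∫|f|² dz = 1, taking the integral from 0 to d.
With u = A·sin(3πz/d), the integral evaluates to A²·[d/2].
Hence A² = 1/[d/2].
With d = 8.85: A² = 0.2260 and A = 0.4754.

A ≈ 0.475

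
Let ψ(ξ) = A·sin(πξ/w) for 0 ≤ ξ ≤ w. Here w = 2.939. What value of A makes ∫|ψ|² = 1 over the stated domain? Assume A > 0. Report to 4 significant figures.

We need A² ∫|f|² dξ = 1, taking the integral from 0 to w.
With ψ = A·sin(πξ/w), the integral evaluates to A²·[w/2].
So A² = (w/2)^(−1).
Plugging in w = 2.939 yields A = 0.82493.

A ≈ 0.8249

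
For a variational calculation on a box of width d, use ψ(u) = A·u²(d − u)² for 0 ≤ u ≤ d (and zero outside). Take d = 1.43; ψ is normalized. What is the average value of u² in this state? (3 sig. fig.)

⟨u^2⟩ ≈ 0.558

By definition ⟨u²⟩ = ∫ u^2 |ψ(u)|² du.
Since the A² factors cancel between numerator and denominator, ⟨u²⟩ = 3·d^2/11.
Putting d = 1.43 gives 0.5577.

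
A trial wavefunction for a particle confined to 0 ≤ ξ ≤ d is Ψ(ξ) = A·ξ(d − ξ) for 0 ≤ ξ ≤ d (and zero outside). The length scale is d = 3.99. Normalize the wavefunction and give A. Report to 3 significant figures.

A ≈ 0.172

We need A² ∫|f|² dξ = 1, taking the integral from 0 to d.
Expanding the polynomial and integrating term by term, the integral (without the A² prefactor) comes out to d^5/30.
Setting this equal to 1 gives A² = 1/(d^5/30).
With d = 3.99: A² = 0.02967 and A = 0.1722.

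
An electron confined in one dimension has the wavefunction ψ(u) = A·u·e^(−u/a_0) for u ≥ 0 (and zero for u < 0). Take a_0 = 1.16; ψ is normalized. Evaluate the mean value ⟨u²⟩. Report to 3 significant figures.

⟨u^2⟩ ≈ 4.04

The expectation value is the |ψ|²-weighted average of u^2: ∫ u^2|ψ|² du.
Using ∫₀^∞ uⁿ e^(−αu) du = n!/αⁿ⁺¹, evaluating both integrals, ⟨u²⟩ = 3·a_0^2.
Putting a_0 = 1.16 gives 4.037.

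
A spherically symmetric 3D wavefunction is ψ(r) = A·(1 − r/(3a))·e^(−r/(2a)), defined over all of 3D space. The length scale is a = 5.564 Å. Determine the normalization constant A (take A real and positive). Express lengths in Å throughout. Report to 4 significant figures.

A ≈ 0.02632 Å^(-3/2)

The normalization condition is ∫|ψ|² 4πr² dr = 1 from 0 to ∞.
The angular integral contributes 4π, leaving ∫₀^∞ r²|ψ|² dr.
Recall ∫₀^∞ r^m e^(−r/β) dr = m!·β^(m+1), carrying out the integral gives A² · 8·π·a^3/3.
So A² = (8·π·a^3/3)^(−1).
Plugging in a = 5.564 yields A = 0.026324.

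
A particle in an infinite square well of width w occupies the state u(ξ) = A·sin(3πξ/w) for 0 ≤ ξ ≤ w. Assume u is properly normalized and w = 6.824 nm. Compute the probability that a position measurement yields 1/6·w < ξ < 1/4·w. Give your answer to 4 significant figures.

|u|² is the probability density, so P = ∫_{1/6·w}^{1/4·w} |u|² dξ.
The normalization integral ∫|u|²dξ over the whole domain equals w/2·A², and A² cancels in the ratio.
Substituting t = ξ/w, A² and the length scale cancel in the ratio: P = ∫_{1/6}^{1/4} sin(3·π·t)^2 dt / ∫_{0}^{1} sin(3·π·t)^2 dt.
Using ∫ sin(3·π·t)^2 dt = t/2 - sin(6·π·t)/(12·π), the numerator is 1/(12·π) + 1/24 and the denominator is 1/2.
The result is P = (2 + π)/(12·π).

P ≈ 0.1364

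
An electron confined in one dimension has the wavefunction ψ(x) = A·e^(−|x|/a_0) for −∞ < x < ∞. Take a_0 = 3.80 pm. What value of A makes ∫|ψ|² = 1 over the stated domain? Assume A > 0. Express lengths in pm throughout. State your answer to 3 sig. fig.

The normalization condition is ∫|ψ|² dx = 1 from −∞ to ∞.
Using ∫₀^∞ xⁿ e^(−αx) dx = n!/αⁿ⁺¹, ∫|ψ|² dx = A²·(a_0).
Setting this equal to 1 gives A² = 1/(a_0).
With a_0 = 3.80: A² = 0.2632 and A = 0.5130.

A ≈ 0.513 pm^(-1/2)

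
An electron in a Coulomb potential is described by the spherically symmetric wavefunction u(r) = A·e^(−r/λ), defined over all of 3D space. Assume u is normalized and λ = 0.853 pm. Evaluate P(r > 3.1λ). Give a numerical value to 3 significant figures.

P ≈ 0.0536

Integrate the radial probability density 4πr²|u|² over r > 3.1λ.
The full normalization integral is A²·[π·λ^3] = 1, fixing A².
In terms of t = r/λ (A², 4π and the length scale all cancel between numerator and denominator), P = [∫_{3.1}^{∞} t^2·e^(-2·t) dt] / [∫_{0}^{∞} t^2·e^(-2·t) dt].
With ∫ t^2·e^(-2·t) dt = -(2·t^2 + 2·t + 1)·e^(-2·t)/4 + C, the region integral is 1321·e^(-31/5)/200 and the full one is 1/4.
Taking the ratio yields P = 0.05362.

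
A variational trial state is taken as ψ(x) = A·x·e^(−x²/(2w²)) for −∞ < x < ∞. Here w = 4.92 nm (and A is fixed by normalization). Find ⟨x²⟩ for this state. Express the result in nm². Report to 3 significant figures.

⟨x^2⟩ ≈ 36.3 nm^2

⟨x²⟩ = ∫ x^2 |ψ|² dx over the full domain.
Differentiating ∫e^(−αx²) dx = √(π/α) under α to get the higher moments, the ratio of the moment integral to the normalization integral gives ⟨x²⟩ = 3·w^2/2.
Putting w = 4.92 gives 36.31.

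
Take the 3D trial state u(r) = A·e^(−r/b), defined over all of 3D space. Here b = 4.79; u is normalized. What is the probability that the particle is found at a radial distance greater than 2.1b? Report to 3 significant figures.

With dV = 4πr²dr, the probability is ∫|u|² dV over r > 2.1b.
The full normalization integral is A²·[π·b^3] = 1, fixing A².
In terms of t = r/b (A², 4π and the length scale all cancel between numerator and denominator), P = [∫_{2.1}^{∞} t^2·e^(-2·t) dt] / [∫_{0}^{∞} t^2·e^(-2·t) dt].
An antiderivative of t^2·e^(-2·t) is -(2·t^2 + 2·t + 1)·e^(-2·t)/4; evaluating from 2.1 to ∞ gives 701·e^(-21/5)/200, while the full integral is 1/4.
Taking the ratio yields P = 0.2102.

P ≈ 0.210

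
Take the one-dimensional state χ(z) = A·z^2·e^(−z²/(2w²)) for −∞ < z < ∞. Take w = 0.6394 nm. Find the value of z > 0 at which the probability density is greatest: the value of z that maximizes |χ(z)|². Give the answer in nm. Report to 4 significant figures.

Set d/dz [|χ(z)|²] = 0 and solve for z > 0.
Solving yields z = √(2)·w.
With w = 0.6394, the value of z > 0 at which the probability density is greatest is 0.90425 nm.

z ≈ 0.9042 nm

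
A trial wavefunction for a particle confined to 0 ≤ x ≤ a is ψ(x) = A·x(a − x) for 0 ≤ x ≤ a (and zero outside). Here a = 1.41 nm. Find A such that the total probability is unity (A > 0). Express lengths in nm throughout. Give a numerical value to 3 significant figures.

Require ∫ |ψ|² dx = 1 over the whole domain.
Expanding the polynomial and integrating term by term, ∫|ψ|² dx = A²·(a^5/30).
Hence A² = 1/[a^5/30].
Plugging in a = 1.41 yields A = 2.320.

A ≈ 2.32 nm^(-5/2)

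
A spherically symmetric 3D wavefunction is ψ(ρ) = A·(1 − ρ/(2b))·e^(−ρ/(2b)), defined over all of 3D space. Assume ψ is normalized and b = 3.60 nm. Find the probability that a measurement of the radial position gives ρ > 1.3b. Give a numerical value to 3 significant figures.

P ≈ 0.954

Integrate the radial probability density 4πρ²|ψ|² over ρ > 1.3b.
Normalization gives A² = 1/(8·π·b^3).
Substituting u = ρ/b, A², 4π and the length scale all cancel in the ratio: P = ∫_{1.3}^{∞} u^2·(1 - u/2)^2·e^(-u) du / ∫_{0}^{∞} u^2·(1 - u/2)^2·e^(-u) du.
Using ∫ u^2·(1 - u/2)^2·e^(-u) du = -(u^4/4 + u^2 + 2·u + 2)·e^(-u), the numerator is ≈ 1.9088 and the denominator is 2.
The region integral divided by the full integral gives P = 0.9544.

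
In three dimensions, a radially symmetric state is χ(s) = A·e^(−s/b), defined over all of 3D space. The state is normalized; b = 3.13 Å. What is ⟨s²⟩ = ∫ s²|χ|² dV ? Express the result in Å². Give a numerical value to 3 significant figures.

⟨s^2⟩ ≈ 29.4 Å^2

By definition ⟨s²⟩ = ∫ s^2 |χ(s)|² 4πs² ds.
With ∫₀^∞ s^4 e^(−αs) ds = 4!/α^5, since the A² factors cancel between numerator and denominator, ⟨s²⟩ = 3·b^2.
With b = 3.13, ⟨s^2⟩ = 29.39.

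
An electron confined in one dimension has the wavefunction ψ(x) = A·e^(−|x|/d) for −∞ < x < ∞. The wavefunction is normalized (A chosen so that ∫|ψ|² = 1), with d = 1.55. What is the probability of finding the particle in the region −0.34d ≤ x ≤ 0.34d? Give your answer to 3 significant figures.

|ψ|² is the probability density, so P = ∫_{−0.34d}^{0.34d} |ψ|² dx.
Since A² = 1/(d), this is the region integral divided by the full normalization integral.
By symmetry take twice the x ≥ 0 contribution in numerator and denominator; the 2's cancel. Let u = x/d; then A² and the length scale cancel, so P = ∫_{0}^{0.34} e^(-2·u) du ÷ ∫_{0}^{∞} e^(-2·u) du.
With ∫ e^(-2·u) du = -e^(-2·u)/2 + C, the region integral is 1/2 - e^(-17/25)/2 and the full one is 1/2.
Evaluating gives P = 0.4934.

P ≈ 0.493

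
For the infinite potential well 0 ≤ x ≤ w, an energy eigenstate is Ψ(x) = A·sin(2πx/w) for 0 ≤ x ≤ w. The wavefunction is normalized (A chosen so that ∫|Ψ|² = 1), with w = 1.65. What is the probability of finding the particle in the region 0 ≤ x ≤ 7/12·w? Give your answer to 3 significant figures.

P ≈ 0.514

The probability is P = ∫ |Ψ|² dx over [0, 7/12·w].
With A² fixed by ∫|Ψ|² = 1, i.e. A² = (w/2)^(−1), substitute and integrate.
Substituting u = x/w, A² and the length scale cancel in the ratio: P = ∫_{0}^{7/12} sin(2·π·u)^2 du / ∫_{0}^{1} sin(2·π·u)^2 du.
Using ∫ sin(2·π·u)^2 du = u/2 - sin(4·π·u)/(8·π), the numerator is -√(3)/(16·π) + 7/24 and the denominator is 1/2.
This works out to P = -√(3)/(8·π) + 7/12.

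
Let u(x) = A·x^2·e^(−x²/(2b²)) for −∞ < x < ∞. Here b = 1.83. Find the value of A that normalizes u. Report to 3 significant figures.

A ≈ 0.191

Normalization requires ∫|u|² dx = 1, integrated from −∞ to ∞.
With ∫_{−∞}^{∞} x^(2m) e^(−αx²) dx = (2m−1)!!·√π / (2^m α^(m+1/2)), the integral (without the A² prefactor) comes out to 3·√(π)·b^5/4.
So A² = (3·√(π)·b^5/4)^(−1).
With b = 1.83: A² = 0.03665 and A = 0.1914.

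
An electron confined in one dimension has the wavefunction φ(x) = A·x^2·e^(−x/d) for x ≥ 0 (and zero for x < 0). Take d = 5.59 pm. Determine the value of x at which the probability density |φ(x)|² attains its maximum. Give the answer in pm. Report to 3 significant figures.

Differentiate |φ(x)|² with respect to x and set to zero.
This gives x = 2·d.
With d = 5.59, the most probable position is 11.18 pm.

x ≈ 11.2 pm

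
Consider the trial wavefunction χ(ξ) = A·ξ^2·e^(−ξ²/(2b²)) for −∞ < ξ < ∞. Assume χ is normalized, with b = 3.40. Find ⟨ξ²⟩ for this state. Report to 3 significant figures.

By definition ⟨ξ²⟩ = ∫ ξ^2 |χ(ξ)|² dξ.
The ratio of the moment integral to the normalization integral gives ⟨ξ²⟩ = 5·b^2/2.
Putting b = 3.40 gives 28.90.

⟨ξ^2⟩ ≈ 28.9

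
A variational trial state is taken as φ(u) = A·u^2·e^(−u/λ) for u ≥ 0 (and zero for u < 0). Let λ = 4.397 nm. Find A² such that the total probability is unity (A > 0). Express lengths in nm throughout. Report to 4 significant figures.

A^2 ≈ 0.0008113 nm^(-5)

Normalization requires ∫|φ|² du = 1, integrated from 0 to ∞.
With ∫₀^∞ u^4 e^(−αu) du = 4!/α^5, the integral (without the A² prefactor) comes out to 3·λ^5/4.
Plugging in λ = 4.397 yields A = 0.028483.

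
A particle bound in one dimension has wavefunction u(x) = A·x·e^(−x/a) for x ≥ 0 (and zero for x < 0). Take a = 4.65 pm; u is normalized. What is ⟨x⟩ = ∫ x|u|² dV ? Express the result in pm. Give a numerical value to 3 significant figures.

⟨x⟩ ≈ 6.98 pm

By definition ⟨x⟩ = ∫ x |u(x)|² dx.
With ∫₀^∞ x^3 e^(−αx) dx = 3!/α^4, evaluating both integrals, ⟨x⟩ = 3·a/2.
With a = 4.65, ⟨x⟩ = 6.975.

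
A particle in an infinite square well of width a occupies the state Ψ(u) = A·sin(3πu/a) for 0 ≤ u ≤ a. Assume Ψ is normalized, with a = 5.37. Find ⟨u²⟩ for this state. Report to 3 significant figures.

⟨u²⟩ = ∫ u^2 |Ψ|² du over the full domain.
The ratio of the moment integral to the normalization integral gives ⟨u²⟩ = -a^2/(18·π^2) + a^2/3.
With a = 5.37, ⟨u^2⟩ = 9.450.

⟨u^2⟩ ≈ 9.45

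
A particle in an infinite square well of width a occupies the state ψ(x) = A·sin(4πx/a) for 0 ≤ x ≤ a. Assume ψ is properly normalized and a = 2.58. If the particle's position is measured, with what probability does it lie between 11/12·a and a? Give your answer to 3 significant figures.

|ψ|² is the probability density, so P = ∫_{11/12·a}^{a} |ψ|² dx.
With A² fixed by ∫|ψ|² = 1, i.e. A² = (a/2)^(−1), substitute and integrate.
Substituting u = x/a, A² and the length scale cancel in the ratio: P = ∫_{11/12}^{1} sin(4·π·u)^2 du / ∫_{0}^{1} sin(4·π·u)^2 du.
Using ∫ sin(4·π·u)^2 du = u/2 - sin(4·π·u)·cos(4·π·u)/(8·π), the numerator is -√(3)/(32·π) + 1/24 and the denominator is 1/2.
Taking the ratio, P = (-√(3)/16 + π/12)/π.

P ≈ 0.0489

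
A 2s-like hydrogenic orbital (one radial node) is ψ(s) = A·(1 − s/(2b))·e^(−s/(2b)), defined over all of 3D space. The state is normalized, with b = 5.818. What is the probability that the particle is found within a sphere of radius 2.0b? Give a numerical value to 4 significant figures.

P ≈ 0.05265

P = ∫ |ψ|² 4πs² ds over s ≤ 2.0b.
The full normalization integral is A²·[8·π·b^3] = 1, fixing A².
Substituting u = s/b, A², 4π and the length scale all cancel in the ratio: P = ∫_{0}^{2.0} u^2·(1 - u/2)^2·e^(-u) du / ∫_{0}^{∞} u^2·(1 - u/2)^2·e^(-u) du.
An antiderivative of u^2·(1 - u/2)^2·e^(-u) is -(u^4/4 + u^2 + 2·u + 2)·e^(-u); evaluating from 0 to 2.0 gives 2 - 14·e^(-2), while the full integral is 2.
The region integral divided by the full integral gives P = 0.052653.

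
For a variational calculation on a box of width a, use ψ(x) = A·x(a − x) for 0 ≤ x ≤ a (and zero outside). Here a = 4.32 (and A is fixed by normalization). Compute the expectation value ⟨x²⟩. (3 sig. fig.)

The expectation value is the |ψ|²-weighted average of x^2: ∫ x^2|ψ|² dx.
Expanding the polynomial and integrating term by term, the ratio of the moment integral to the normalization integral gives ⟨x²⟩ = 2·a^2/7.
Putting a = 4.32 gives 5.332.

⟨x^2⟩ ≈ 5.33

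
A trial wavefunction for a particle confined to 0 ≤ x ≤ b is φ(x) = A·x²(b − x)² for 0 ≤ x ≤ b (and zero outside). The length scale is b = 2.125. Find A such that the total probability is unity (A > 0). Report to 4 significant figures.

A ≈ 0.8444

Require ∫ |φ|² dx = 1 over the whole domain.
Expanding the polynomial and integrating term by term, ∫|φ|² dx = A²·(b^9/630).
Setting this equal to 1 gives A² = 1/(b^9/630).
Plugging in b = 2.125 yields A = 0.84441.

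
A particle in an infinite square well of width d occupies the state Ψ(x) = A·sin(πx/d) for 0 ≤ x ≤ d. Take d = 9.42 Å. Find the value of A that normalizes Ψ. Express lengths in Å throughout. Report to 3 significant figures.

We need A² ∫|f|² dx = 1, taking the integral from 0 to d.
With ∫₀^d sin²(nπx/d) dx = d/2, the integral (without the A² prefactor) comes out to d/2.
Setting this equal to 1 gives A² = 1/(d/2).
Plugging in d = 9.42 yields A = 0.4608.

A ≈ 0.461 Å^(-1/2)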